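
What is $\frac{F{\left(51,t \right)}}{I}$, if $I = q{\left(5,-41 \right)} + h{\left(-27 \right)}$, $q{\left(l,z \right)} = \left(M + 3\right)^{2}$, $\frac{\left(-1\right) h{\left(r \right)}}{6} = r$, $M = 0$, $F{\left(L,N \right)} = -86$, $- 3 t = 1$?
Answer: $- \frac{86}{171} \approx -0.50292$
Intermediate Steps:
$t = - \frac{1}{3}$ ($t = \left(- \frac{1}{3}\right) 1 = - \frac{1}{3} \approx -0.33333$)
$h{\left(r \right)} = - 6 r$
$q{\left(l,z \right)} = 9$ ($q{\left(l,z \right)} = \left(0 + 3\right)^{2} = 3^{2} = 9$)
$I = 171$ ($I = 9 - -162 = 9 + 162 = 171$)
$\frac{F{\left(51,t \right)}}{I} = - \frac{86}{171}$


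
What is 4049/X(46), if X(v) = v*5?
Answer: 4049/230 ≈ 17.604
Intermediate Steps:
X(v) = 5*v
4049/X(46) = 4049/((5*46)) = 4049/230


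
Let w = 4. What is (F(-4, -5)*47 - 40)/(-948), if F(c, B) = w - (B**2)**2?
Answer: 29227/948 ≈ 30.830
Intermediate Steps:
F(c, B) = 4 - B**4 (F(c, B) = 4 - (B**2)**2 = 4 - B**4)
(F(-4, -5)*47 - 40)/(-948) = ((4 - 1*(-5)**4)*47 - 40)/(-948) = ((4 - 1*625)*47 - 40)*(-1/948) = ((4 - 625)*47 - 40)*(-1/948) = (-621*47 - 40)*(-1/948) = (-29187 - 40)*(-1/948) = -29227*(-1/948) = 29227/948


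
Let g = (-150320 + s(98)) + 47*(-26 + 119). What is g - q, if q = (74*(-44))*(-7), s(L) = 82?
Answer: -168659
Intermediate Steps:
g = -145867 (g = (-150320 + 82) + 47*(-26 + 119) = -150238 + 47*93 = -150238 + 4371 = -145867)
q = 22792 (q = -3256*(-7) = 22792)
g - q = -145867 - 1*22792 = -145867 - 22792 = -168659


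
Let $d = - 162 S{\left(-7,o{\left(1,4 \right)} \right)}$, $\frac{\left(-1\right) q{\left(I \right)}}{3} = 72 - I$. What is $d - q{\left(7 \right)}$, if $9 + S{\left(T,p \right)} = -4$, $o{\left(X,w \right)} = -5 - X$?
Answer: $2301$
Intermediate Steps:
$S{\left(T,p \right)} = -13$ ($S{\left(T,p \right)} = -9 - 4 = -13$)
$q{\left(I \right)} = -216 + 3 I$ ($q{\left(I \right)} = - 3 \left(72 - I\right) = -216 + 3 I$)
$d = 2106$ ($d = \left(-162\right) \left(-13\right) = 2106$)
$d - q{\left(7 \right)} = 2106 - \left(-216 + 3 \cdot 7\right) = 2106 - \left(-216 + 21\right) = 2106 - -195 = 2106 + 195 = 2301$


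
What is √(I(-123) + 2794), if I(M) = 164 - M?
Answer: √3081 ≈ 55.507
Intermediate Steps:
√(I(-123) + 2794) = √((164 - 1*(-123)) + 2794) = √((164 + 123) + 2794) = √(287 + 2794) = √3081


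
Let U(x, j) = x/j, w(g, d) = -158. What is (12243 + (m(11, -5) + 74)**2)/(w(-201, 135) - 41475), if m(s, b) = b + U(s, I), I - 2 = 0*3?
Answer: -71173/166532 ≈ -0.42738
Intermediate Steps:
I = 2 (I = 2 + 0*3 = 2 + 0 = 2)
m(s, b) = b + s/2
(12243 + (m(11, -5) + 74)**2)/(w(-201, 135) - 41475) = (12243 + ((-5 + (1/2)*11) + 74)**2)/(-158 - 41475) = (12243 + ((-5 + 11/2) + 74)**2)/(-41633) = (12243 + (1/2 + 74)**2)*(-1/41633) = (12243 + (149/2)**2)*(-1/41633) = (12243 + 22201/4)*(-1/41633) = (71173/4)*(-1/41633) = -71173/166532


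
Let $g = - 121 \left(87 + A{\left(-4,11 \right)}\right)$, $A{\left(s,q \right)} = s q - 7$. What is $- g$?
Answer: $4356$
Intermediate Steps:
$A{\left(s,q \right)} = -7 + q s$ ($A{\left(s,q \right)} = q s - 7 = -7 + q s$)
$g = -4356$ ($g = - 121 \left(87 + \left(-7 + 11 \left(-4\right)\right)\right) = - 121 \left(87 - 51\right) = \left(-121\right) 36 = -4356$)
$- g = \left(-1\right) \left(-4356\right) = 4356$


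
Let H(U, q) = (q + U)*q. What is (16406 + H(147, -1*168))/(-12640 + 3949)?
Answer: -19934/8691 ≈ -2.2936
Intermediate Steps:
H(U, q) = q*(U + q) (H(U, q) = (U + q)*q = q*(U + q))
(16406 + H(147, -1*168))/(-12640 + 3949) = (16406 + (-1*168)*(147 - 1*168))/(-12640 + 3949) = (16406 - 168*(147 - 168))/(-8691) = (16406 - 168*(-21))*(-1/8691) = (16406 + 3528)*(-1/8691) = 19934*(-1/8691) = -19934/8691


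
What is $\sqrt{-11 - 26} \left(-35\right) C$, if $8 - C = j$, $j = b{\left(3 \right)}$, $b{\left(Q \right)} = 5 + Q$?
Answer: $0$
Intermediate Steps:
$j = 8$ ($j = 5 + 3 = 8$)
$C = 0$ ($C = 8 - 8 = 0$)
$\sqrt{-11 - 26} \left(-35\right) C = \sqrt{-11 - 26} \left(-35\right) 0 = \sqrt{-37} \left(-35\right) 0 = i \sqrt{37} \left(-35\right) 0 = - 35 i \sqrt{37} \cdot 0 = 0$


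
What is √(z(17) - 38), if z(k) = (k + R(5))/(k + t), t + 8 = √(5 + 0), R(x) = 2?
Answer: √(-323 - 38*√5)/√(9 + √5) ≈ 6.0257*I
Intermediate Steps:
t = -8 + √5 (t = -8 + √(5 + 0) = -8 + √5 ≈ -5.7639)
z(k) = (2 + k)/(-8 + k + √5) (z(k) = (k + 2)/(k + (-8 + √5)) = (2 + k)/(-8 + k + √5))
√(z(17) - 38) = √((2 + 17)/(-8 + 17 + √5) - 38) = √(19/(9 + √5) - 38) = √(-38 + 19/(9 + √5))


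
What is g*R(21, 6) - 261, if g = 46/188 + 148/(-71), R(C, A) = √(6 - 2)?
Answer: -883236/3337 ≈ -264.68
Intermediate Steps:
R(C, A) = 2 (R(C, A) = √4 = 2)
g = -12279/6674 (g = 46*(1/188) + 148*(-1/71) = 23/94 - 148/71 = -12279/6674 ≈ -1.8398)
g*R(21, 6) - 261 = -12279/6674*2 - 261 = -12279/3337 - 261 = -883236/3337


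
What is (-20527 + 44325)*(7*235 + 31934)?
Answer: 799113042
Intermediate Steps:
(-20527 + 44325)*(7*235 + 31934) = 23798*(1645 + 31934) = 23798*33579 = 799113042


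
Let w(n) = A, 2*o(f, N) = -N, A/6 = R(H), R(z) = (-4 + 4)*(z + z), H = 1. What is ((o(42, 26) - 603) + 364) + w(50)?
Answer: -252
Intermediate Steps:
R(z) = 0 (R(z) = 0*(2*z) = 0)
A = 0 (A = 6*0 = 0)
o(f, N) = -N/2 (o(f, N) = (-N)/2 = -N/2)
w(n) = 0
((o(42, 26) - 603) + 364) + w(50) = ((-½*26 - 603) + 364) + 0 = ((-13 - 603) + 364) + 0 = (-616 + 364) + 0 = -252 + 0 = -252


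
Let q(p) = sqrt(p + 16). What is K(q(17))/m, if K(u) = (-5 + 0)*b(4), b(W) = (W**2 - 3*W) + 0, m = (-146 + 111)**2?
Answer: -4/245 ≈ -0.016327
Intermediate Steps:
q(p) = sqrt(16 + p)
m = 1225 (m = (-35)**2 = 1225)
b(W) = W**2 - 3*W
K(u) = -20 (K(u) = (-5 + 0)*(4*(-3 + 4)) = -20)
K(q(17))/m = -20/1225 = -20*1/1225 = -4/245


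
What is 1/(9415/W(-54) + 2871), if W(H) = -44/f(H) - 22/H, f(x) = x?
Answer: 11/116316 ≈ 9.4570e-5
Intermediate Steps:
W(H) = -66/H (W(H) = -44/H - 22/H = -66/H)
1/(9415/W(-54) + 2871) = 1/(9415/((-66/(-54))) + 2871) = 1/(9415/((-66*(-1/54))) + 2871) = 1/(9415/(11/9) + 2871) = 1/(9415*(9/11) + 2871) = 1/(84735/11 + 2871) = 1/(116316/11) = 11/116316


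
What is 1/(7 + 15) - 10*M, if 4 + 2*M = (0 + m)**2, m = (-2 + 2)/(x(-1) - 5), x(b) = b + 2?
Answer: 441/22 ≈ 20.045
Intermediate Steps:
x(b) = 2 + b
m = 0 (m = (-2 + 2)/((2 - 1) - 5) = 0/(1 - 5) = 0/(-4) = 0*(-1/4) = 0)
M = -2 (M = -2 + (0 + 0)**2/2 = -2 + (1/2)*0**2 = -2 + (1/2)*0 = -2 + 0 = -2)
1/(7 + 15) - 10*M = 1/(7 + 15) - 10*(-2) = 1/22 + 20 = 441/22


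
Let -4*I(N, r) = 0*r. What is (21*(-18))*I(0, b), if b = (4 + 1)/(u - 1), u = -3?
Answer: 0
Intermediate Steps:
b = -5/4 (b = (4 + 1)/(-3 - 1) = 5/(-4) = 5*(-1/4) = -5/4 ≈ -1.2500)
I(N, r) = 0 (I(N, r) = -0*r = -1/4*0 = 0)
(21*(-18))*I(0, b) = (21*(-18))*0 = -378*0 = 0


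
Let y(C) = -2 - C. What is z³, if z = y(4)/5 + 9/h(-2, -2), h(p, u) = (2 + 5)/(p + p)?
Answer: -10941048/42875 ≈ -255.18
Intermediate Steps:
h(p, u) = 7/(2*p) (h(p, u) = 7/((2*p)) = 7*(1/(2*p)) = 7/(2*p))
z = -222/35 (z = (-2 - 1*4)/5 + 9/(((7/2)/(-2))) = (-2 - 4)*(⅕) + 9/(((7/2)*(-½))) = -6*⅕ + 9/(-7/4) = -6/5 + 9*(-4/7) = -6/5 - 36/7 = -222/35 ≈ -6.3429)
z³ = (-222/35)³ = -10941048/42875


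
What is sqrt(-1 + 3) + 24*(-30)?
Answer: -720 + sqrt(2) ≈ -718.59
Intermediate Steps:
sqrt(-1 + 3) + 24*(-30) = sqrt(2) - 720 = -720 + sqrt(2)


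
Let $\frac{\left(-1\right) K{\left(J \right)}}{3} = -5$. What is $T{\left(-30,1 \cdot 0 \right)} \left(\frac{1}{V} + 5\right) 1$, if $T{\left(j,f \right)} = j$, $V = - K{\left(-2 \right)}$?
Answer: $-148$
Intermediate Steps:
$K{\left(J \right)} = 15$ ($K{\left(J \right)} = \left(-3\right) \left(-5\right) = 15$)
$V = -15$ ($V = \left(-1\right) 15 = -15$)
$T{\left(-30,1 \cdot 0 \right)} \left(\frac{1}{V} + 5\right) 1 = - 30 \left(\frac{1}{-15} + 5\right) 1 = - 30 \left(- \frac{1}{15} + 5\right) 1 = - 30 \cdot \frac{74}{15} \cdot 1 = \left(-30\right) \frac{74}{15} = -148$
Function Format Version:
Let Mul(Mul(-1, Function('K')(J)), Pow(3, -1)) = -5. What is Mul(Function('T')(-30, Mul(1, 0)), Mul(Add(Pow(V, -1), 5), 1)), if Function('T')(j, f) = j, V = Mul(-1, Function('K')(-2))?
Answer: -148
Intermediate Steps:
Function('K')(J) = 15 (Function('K')(J) = Mul(-3, -5) = 15)
V = -15 (V = Mul(-1, 15) = -15)
Mul(Function('T')(-30, Mul(1, 0)), Mul(Add(Pow(V, -1), 5), 1)) = Mul(-30, Mul(Add(Pow(-15, -1), 5), 1)) = Mul(-30, Mul(Add(Rational(-1, 15), 5), 1)) = Mul(-30, Mul(Rational(74, 15), 1)) = Mul(-30, Rational(74, 15)) = -148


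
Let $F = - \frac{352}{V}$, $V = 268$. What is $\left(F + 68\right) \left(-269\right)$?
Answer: $- \frac{1201892}{67} \approx -17939.0$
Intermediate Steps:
$F = - \frac{88}{67}$ ($F = - \frac{352}{268} = \left(-352\right) \frac{1}{268} = - \frac{88}{67} \approx -1.3134$)
$\left(F + 68\right) \left(-269\right) = \left(- \frac{88}{67} + 68\right) \left(-269\right) = \frac{4468}{67} \left(-269\right) = - \frac{1201892}{67}$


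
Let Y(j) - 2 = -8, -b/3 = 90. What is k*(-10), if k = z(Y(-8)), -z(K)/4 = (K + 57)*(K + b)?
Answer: -563040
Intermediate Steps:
b = -270 (b = -3*90 = -270)
Y(j) = -6 (Y(j) = 2 - 8 = -6)
z(K) = -4*(-270 + K)*(57 + K) (z(K) = -4*(K + 57)*(K - 270) = -4*(57 + K)*(-270 + K) = -4*(-270 + K)*(57 + K))
k = 56304 (k = 61560 - 4*(-6)² + 852*(-6) = 61560 - 4*36 - 5112 = 61560 - 144 - 5112 = 56304)
k*(-10) = 56304*(-10) = -563040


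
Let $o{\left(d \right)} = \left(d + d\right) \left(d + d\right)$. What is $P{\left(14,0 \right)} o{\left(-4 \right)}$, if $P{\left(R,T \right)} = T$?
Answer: $0$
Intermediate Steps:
$o{\left(d \right)} = 4 d^{2}$ ($o{\left(d \right)} = 2 d 2 d = 4 d^{2}$)
$P{\left(14,0 \right)} o{\left(-4 \right)} = 0 \cdot 4 \left(-4\right)^{2} = 0 \cdot 4 \cdot 16 = 0 \cdot 64 = 0$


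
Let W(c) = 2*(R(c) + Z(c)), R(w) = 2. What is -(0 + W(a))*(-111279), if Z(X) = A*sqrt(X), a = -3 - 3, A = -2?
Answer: 445116 - 445116*I*sqrt(6) ≈ 4.4512e+5 - 1.0903e+6*I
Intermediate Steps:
a = -6
Z(X) = -2*sqrt(X)
W(c) = 4 - 4*sqrt(c) (W(c) = 2*(2 - 2*sqrt(c)) = 4 - 4*sqrt(c))
-(0 + W(a))*(-111279) = -(0 + (4 - 4*I*sqrt(6)))*(-111279) = -(4 - 4*I*sqrt(6))*(-111279) = (-4 + 4*I*sqrt(6))*(-111279) = 445116 - 445116*I*sqrt(6)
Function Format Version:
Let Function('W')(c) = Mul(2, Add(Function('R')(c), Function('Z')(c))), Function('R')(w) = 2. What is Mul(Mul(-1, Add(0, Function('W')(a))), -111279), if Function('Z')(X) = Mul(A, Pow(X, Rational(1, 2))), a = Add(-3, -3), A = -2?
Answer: Add(445116, Mul(-445116, I, Pow(6, Rational(1, 2)))) ≈ Add(4.4512e+5, Mul(-1.0903e+6, I))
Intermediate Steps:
a = -6
Function('Z')(X) = Mul(-2, Pow(X, Rational(1, 2)))
Function('W')(c) = Add(4, Mul(-4, Pow(c, Rational(1, 2)))) (Function('W')(c) = Mul(2, Add(2, Mul(-2, Pow(c, Rational(1, 2))))) = Add(4, Mul(-4, Pow(c, Rational(1, 2)))))
Mul(Mul(-1, Add(0, Function('W')(a))), -111279) = Mul(Mul(-1, Add(0, Add(4, Mul(-4, Pow(-6, Rational(1, 2)))))), -111279) = Mul(Mul(-1, Add(0, Add(4, Mul(-4, Mul(I, Pow(6, Rational(1, 2))))))), -111279) = Mul(Mul(-1, Add(0, Add(4, Mul(-4, I, Pow(6, Rational(1, 2)))))), -111279) = Mul(Mul(-1, Add(4, Mul(-4, I, Pow(6, Rational(1, 2))))), -111279) = Mul(Add(-4, Mul(4, I, Pow(6, Rational(1, 2)))), -111279) = Add(445116, Mul(-445116, I, Pow(6, Rational(1, 2))))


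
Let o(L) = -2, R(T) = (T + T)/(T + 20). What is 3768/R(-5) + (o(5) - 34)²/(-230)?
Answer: -650628/115 ≈ -5657.6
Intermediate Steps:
R(T) = 2*T/(20 + T) (R(T) = (2*T)/(20 + T) = 2*T/(20 + T))
3768/R(-5) + (o(5) - 34)²/(-230) = 3768/((2*(-5)/(20 - 5))) + (-2 - 34)²/(-230) = 3768/((2*(-5)/15)) + (-36)²*(-1/230) = 3768/((2*(-5)*(1/15))) + 1296*(-1/230) = 3768/(-⅔) - 648/115 = 3768*(-3/2) - 648/115 = -5652 - 648/115 = -650628/115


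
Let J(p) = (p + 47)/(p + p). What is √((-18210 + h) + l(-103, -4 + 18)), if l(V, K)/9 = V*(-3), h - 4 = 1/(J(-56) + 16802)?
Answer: 3*I*√6069386883280281/1881833 ≈ 124.2*I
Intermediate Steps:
J(p) = (47 + p)/(2*p) (J(p) = (47 + p)/((2*p)) = (47 + p)*(1/(2*p)) = (47 + p)/(2*p))
h = 7527444/1881833 (h = 4 + 1/((½)*(47 - 56)/(-56) + 16802) = 4 + 1/((½)*(-1/56)*(-9) + 16802) = 4 + 1/(9/112 + 16802) = 4 + 1/(1881833/112) = 4 + 112/1881833 = 7527444/1881833 ≈ 4.0001)
l(V, K) = -27*V (l(V, K) = 9*(V*(-3)) = 9*(-3*V) = -27*V)
√((-18210 + h) + l(-103, -4 + 18)) = √((-18210 + 7527444/1881833) - 27*(-103)) = √(-34260651486/1881833 + 2781) = √(-29027273913/1881833) = 3*I*√6069386883280281/1881833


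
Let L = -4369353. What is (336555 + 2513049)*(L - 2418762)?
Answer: -19343439656460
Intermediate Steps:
(336555 + 2513049)*(L - 2418762) = (336555 + 2513049)*(-4369353 - 2418762) = 2849604*(-6788115) = -19343439656460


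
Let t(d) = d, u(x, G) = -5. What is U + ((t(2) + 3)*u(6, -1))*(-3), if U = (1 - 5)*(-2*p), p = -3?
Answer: 51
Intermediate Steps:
U = -24 (U = (1 - 5)*(-2*(-3)) = -4*6 = -24)
U + ((t(2) + 3)*u(6, -1))*(-3) = -24 + ((2 + 3)*(-5))*(-3) = -24 + (5*(-5))*(-3) = -24 - 25*(-3) = -24 + 75 = 51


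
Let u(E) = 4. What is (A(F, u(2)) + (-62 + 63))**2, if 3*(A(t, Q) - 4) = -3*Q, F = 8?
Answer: 1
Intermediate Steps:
A(t, Q) = 4 - Q (A(t, Q) = 4 + (-3*Q)/3 = 4 - Q)
(A(F, u(2)) + (-62 + 63))**2 = ((4 - 1*4) + (-62 + 63))**2 = ((4 - 4) + 1)**2 = (0 + 1)**2 = 1**2 = 1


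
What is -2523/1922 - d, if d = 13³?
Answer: -4225157/1922 ≈ -2198.3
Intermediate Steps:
d = 2197
-2523/1922 - d = -2523/1922 - 1*2197 = -2523*1/1922 - 2197 = -2523/1922 - 2197 = -4225157/1922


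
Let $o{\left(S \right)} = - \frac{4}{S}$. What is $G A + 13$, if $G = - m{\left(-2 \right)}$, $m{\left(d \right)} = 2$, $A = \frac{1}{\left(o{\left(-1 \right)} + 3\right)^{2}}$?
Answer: $\frac{635}{49} \approx 12.959$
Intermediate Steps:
$A = \frac{1}{49}$ ($A = \frac{1}{\left(- \frac{4}{-1} + 3\right)^{2}} = \frac{1}{\left(\left(-4\right) \left(-1\right) + 3\right)^{2}} = \frac{1}{\left(4 + 3\right)^{2}} = \frac{1}{7^{2}} = \frac{1}{49} \approx 0.020408$)
$G = -2$ ($G = \left(-1\right) 2 = -2$)
$G A + 13 = \left(-2\right) \frac{1}{49} + 13 = - \frac{2}{49} + 13 = \frac{635}{49}$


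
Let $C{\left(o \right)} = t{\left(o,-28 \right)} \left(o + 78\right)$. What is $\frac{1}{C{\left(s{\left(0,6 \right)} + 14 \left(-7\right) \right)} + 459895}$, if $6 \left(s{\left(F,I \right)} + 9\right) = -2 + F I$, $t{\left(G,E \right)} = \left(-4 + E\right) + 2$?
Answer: $\frac{1}{460775} \approx 2.1703 \cdot 10^{-6}$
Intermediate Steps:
$t{\left(G,E \right)} = -2 + E$
$s{\left(F,I \right)} = - \frac{28}{3} + \frac{F I}{6}$ ($s{\left(F,I \right)} = -9 + \frac{-2 + F I}{6} = -9 + \left(- \frac{1}{3} + \frac{F I}{6}\right) = - \frac{28}{3} + \frac{F I}{6}$)
$C{\left(o \right)} = -2340 - 30 o$ ($C{\left(o \right)} = \left(-2 - 28\right) \left(o + 78\right) = - 30 \left(78 + o\right) = -2340 - 30 o$)
$\frac{1}{C{\left(s{\left(0,6 \right)} + 14 \left(-7\right) \right)} + 459895} = \frac{1}{\left(-2340 - 30 \left(\left(- \frac{28}{3} + \frac{1}{6} \cdot 0 \cdot 6\right) + 14 \left(-7\right)\right)\right) + 459895} = \frac{1}{\left(-2340 - 30 \left(\left(- \frac{28}{3} + 0\right) - 98\right)\right) + 459895} = \frac{1}{\left(-2340 - 30 \left(- \frac{28}{3} - 98\right)\right) + 459895} = \frac{1}{\left(-2340 - -3220\right) + 459895} = \frac{1}{\left(-2340 + 3220\right) + 459895} = \frac{1}{880 + 459895} = \frac{1}{460775}$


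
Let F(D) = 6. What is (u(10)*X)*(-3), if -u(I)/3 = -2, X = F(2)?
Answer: -108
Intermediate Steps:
X = 6
u(I) = 6 (u(I) = -3*(-2) = 6)
(u(10)*X)*(-3) = (6*6)*(-3) = 36*(-3) = -108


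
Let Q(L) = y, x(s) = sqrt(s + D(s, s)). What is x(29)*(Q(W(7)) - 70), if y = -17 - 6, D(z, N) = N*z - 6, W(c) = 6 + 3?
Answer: -1116*sqrt(6) ≈ -2733.6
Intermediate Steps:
W(c) = 9
D(z, N) = -6 + N*z
y = -23
x(s) = sqrt(-6 + s + s**2) (x(s) = sqrt(s + (-6 + s*s)) = sqrt(s + (-6 + s**2)) = sqrt(-6 + s + s**2))
Q(L) = -23
x(29)*(Q(W(7)) - 70) = sqrt(-6 + 29 + 29**2)*(-23 - 70) = sqrt(-6 + 29 + 841)*(-93) = sqrt(864)*(-93) = (12*sqrt(6))*(-93) = -1116*sqrt(6)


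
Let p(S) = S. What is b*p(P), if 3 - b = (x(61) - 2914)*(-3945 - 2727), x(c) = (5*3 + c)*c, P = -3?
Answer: -34467561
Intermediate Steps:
x(c) = c*(15 + c) (x(c) = (15 + c)*c = c*(15 + c))
b = 11489187 (b = 3 - (61*(15 + 61) - 2914)*(-3945 - 2727) = 3 - (61*76 - 2914)*(-6672) = 3 - (4636 - 2914)*(-6672) = 3 - 1722*(-6672) = 3 - 1*(-11489184) = 3 + 11489184 = 11489187)
b*p(P) = 11489187*(-3) = -34467561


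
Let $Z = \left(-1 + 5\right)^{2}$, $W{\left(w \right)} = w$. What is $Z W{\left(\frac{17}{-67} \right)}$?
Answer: $- \frac{272}{67} \approx -4.0597$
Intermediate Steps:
$Z = 16$ ($Z = 4^{2} = 16$)
$Z W{\left(\frac{17}{-67} \right)} = 16 \frac{17}{-67} = 16 \cdot 17 \left(- \frac{1}{67}\right) = 16 \left(- \frac{17}{67}\right) = - \frac{272}{67}$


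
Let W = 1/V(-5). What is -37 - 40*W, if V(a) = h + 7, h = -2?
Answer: -45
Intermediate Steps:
V(a) = 5 (V(a) = -2 + 7 = 5)
W = ⅕ (W = 1/5 = ⅕ ≈ 0.20000)
-37 - 40*W = -37 - 40*⅕ = -37 - 8 = -45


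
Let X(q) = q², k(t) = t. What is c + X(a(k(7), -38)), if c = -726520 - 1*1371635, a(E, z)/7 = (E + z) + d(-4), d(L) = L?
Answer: -2038130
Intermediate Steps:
a(E, z) = -28 + 7*E + 7*z (a(E, z) = 7*((E + z) - 4) = 7*(-4 + E + z) = -28 + 7*E + 7*z)
c = -2098155 (c = -726520 - 1371635 = -2098155)
c + X(a(k(7), -38)) = -2098155 + (-28 + 7*7 + 7*(-38))² = -2098155 + (-28 + 49 - 266)² = -2098155 + (-245)² = -2098155 + 60025 = -2038130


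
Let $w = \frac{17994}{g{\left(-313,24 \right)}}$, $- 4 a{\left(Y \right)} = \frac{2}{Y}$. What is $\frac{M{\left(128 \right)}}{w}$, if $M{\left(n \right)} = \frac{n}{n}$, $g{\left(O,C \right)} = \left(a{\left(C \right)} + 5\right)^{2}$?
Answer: $\frac{57121}{41458176} \approx 0.0013778$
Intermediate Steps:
$a{\left(Y \right)} = - \frac{1}{2 Y}$ ($a{\left(Y \right)} = - \frac{2 \frac{1}{Y}}{4} = - \frac{1}{2 Y}$)
$g{\left(O,C \right)} = \left(5 - \frac{1}{2 C}\right)^{2}$ ($g{\left(O,C \right)} = \left(- \frac{1}{2 C} + 5\right)^{2} = \left(5 - \frac{1}{2 C}\right)^{2}$)
$M{\left(n \right)} = 1$
$w = \frac{41458176}{57121}$ ($w = \frac{17994}{\frac{1}{4} \cdot \frac{1}{576} \left(-1 + 10 \cdot 24\right)^{2}} = \frac{17994}{\frac{1}{4} \cdot \frac{1}{576} \left(-1 + 240\right)^{2}} = \frac{17994}{\frac{1}{4} \cdot \frac{1}{576} \cdot 239^{2}} = \frac{17994}{\frac{1}{4} \cdot \frac{1}{576} \cdot 57121} = \frac{17994}{\frac{57121}{2304}} = 17994 \cdot \frac{2304}{57121} = \frac{41458176}{57121} \approx 725.8$)
$\frac{M{\left(128 \right)}}{w} = 1 \frac{1}{\frac{41458176}{57121}} = 1 \cdot \frac{57121}{41458176} = \frac{57121}{41458176}$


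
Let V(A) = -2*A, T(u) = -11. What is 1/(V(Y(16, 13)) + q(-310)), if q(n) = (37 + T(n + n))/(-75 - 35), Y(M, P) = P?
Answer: -55/1443 ≈ -0.038115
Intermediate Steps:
q(n) = -13/55 (q(n) = (37 - 11)/(-75 - 35) = 26/(-110) = 26*(-1/110) = -13/55)
1/(V(Y(16, 13)) + q(-310)) = 1/(-2*13 - 13/55) = 1/(-26 - 13/55) = 1/(-1443/55) = -55/1443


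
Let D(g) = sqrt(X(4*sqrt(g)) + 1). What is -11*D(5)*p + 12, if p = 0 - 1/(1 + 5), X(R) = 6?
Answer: 12 + 11*sqrt(7)/6 ≈ 16.851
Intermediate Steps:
p = -1/6 (p = 0 - 1/6 = -1/6 ≈ -0.16667)
D(g) = sqrt(7) (D(g) = sqrt(6 + 1) = sqrt(7))
-11*D(5)*p + 12 = -11*sqrt(7)*(-1)/6 + 12 = -(-11)*sqrt(7)/6 + 12 = 11*sqrt(7)/6 + 12 = 12 + 11*sqrt(7)/6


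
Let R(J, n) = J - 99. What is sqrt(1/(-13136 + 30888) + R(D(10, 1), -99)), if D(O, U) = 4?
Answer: I*sqrt(7484416282)/8876 ≈ 9.7468*I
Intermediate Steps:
R(J, n) = -99 + J
sqrt(1/(-13136 + 30888) + R(D(10, 1), -99)) = sqrt(1/(-13136 + 30888) + (-99 + 4)) = sqrt(1/17752 - 95) = sqrt(-1686439/17752) = I*sqrt(7484416282)/8876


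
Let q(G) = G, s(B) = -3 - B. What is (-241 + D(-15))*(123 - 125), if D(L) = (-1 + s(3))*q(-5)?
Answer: 412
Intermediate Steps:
D(L) = 35 (D(L) = (-1 + (-3 - 1*3))*(-5) = (-1 + (-3 - 3))*(-5) = (-1 - 6)*(-5) = -7*(-5) = 35)
(-241 + D(-15))*(123 - 125) = (-241 + 35)*(123 - 125) = -206*(-2) = 412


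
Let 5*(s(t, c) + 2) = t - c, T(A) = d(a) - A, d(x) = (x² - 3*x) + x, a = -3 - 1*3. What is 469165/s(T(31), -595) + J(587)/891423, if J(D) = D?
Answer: 2091122712349/536636646 ≈ 3896.7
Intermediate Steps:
a = -6 (a = -3 - 3 = -6)
d(x) = x² - 2*x
T(A) = 48 - A (T(A) = -6*(-2 - 6) - A = -6*(-8) - A = 48 - A)
s(t, c) = -2 - c/5 + t/5 (s(t, c) = -2 + (t - c)/5 = -2 + (-c/5 + t/5) = -2 - c/5 + t/5)
469165/s(T(31), -595) + J(587)/891423 = 469165/(-2 - ⅕*(-595) + (48 - 1*31)/5) + 587/891423 = 469165/(-2 + 119 + (48 - 31)/5) + 587*(1/891423) = 469165/(-2 + 119 + (⅕)*17) + 587/891423 = 469165/(-2 + 119 + 17/5) + 587/891423 = 469165/(602/5) + 587/891423 = 469165*(5/602) + 587/891423 = 2345825/602 + 587/891423 = 2091122712349/536636646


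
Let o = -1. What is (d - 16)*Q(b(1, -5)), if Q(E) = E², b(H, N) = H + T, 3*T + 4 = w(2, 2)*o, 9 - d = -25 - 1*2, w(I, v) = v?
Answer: 20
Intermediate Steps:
d = 36 (d = 9 - (-25 - 1*2) = 9 - (-25 - 2) = 9 - 1*(-27) = 9 + 27 = 36)
T = -2 (T = -4/3 + (2*(-1))/3 = -4/3 + (⅓)*(-2) = -4/3 - ⅔ = -2)
b(H, N) = -2 + H (b(H, N) = H - 2 = -2 + H)
(d - 16)*Q(b(1, -5)) = (36 - 16)*(-2 + 1)² = 20*(-1)² = 20*1 = 20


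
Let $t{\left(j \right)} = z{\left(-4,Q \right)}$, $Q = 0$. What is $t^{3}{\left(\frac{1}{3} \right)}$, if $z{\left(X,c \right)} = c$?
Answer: $0$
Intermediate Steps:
$t{\left(j \right)} = 0$
$t^{3}{\left(\frac{1}{3} \right)} = 0^{3} = 0$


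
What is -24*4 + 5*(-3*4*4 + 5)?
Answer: -311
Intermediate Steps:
-24*4 + 5*(-3*4*4 + 5) = -4*24 + 5*(-12*4 + 5) = -96 + 5*(-48 + 5) = -96 + 5*(-43) = -96 - 215 = -311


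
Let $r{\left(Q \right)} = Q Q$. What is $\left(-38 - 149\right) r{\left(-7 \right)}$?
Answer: $-9163$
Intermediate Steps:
$r{\left(Q \right)} = Q^{2}$
$\left(-38 - 149\right) r{\left(-7 \right)} = \left(-38 - 149\right) \left(-7\right)^{2} = \left(-187\right) 49 = -9163$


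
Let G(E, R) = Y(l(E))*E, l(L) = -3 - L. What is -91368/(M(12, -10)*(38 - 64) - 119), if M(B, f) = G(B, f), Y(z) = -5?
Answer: -91368/1441 ≈ -63.406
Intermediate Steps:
G(E, R) = -5*E
M(B, f) = -5*B
-91368/(M(12, -10)*(38 - 64) - 119) = -91368/((-5*12)*(38 - 64) - 119) = -91368/(-60*(-26) - 119) = -91368/(1560 - 119) = -91368/1441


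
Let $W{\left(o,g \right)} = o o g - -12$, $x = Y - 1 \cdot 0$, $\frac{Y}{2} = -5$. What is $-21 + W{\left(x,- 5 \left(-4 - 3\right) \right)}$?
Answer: $3491$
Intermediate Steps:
$Y = -10$ ($Y = 2 \left(-5\right) = -10$)
$x = -10$ ($x = -10 - 1 \cdot 0 = -10 - 0 = -10 + 0 = -10$)
$W{\left(o,g \right)} = 12 + g o^{2}$ ($W{\left(o,g \right)} = o^{2} g + 12 = g o^{2} + 12 = 12 + g o^{2}$)
$-21 + W{\left(x,- 5 \left(-4 - 3\right) \right)} = -21 + \left(12 + - 5 \left(-4 - 3\right) \left(-10\right)^{2}\right) = -21 + \left(12 + \left(-5\right) \left(-7\right) 100\right) = -21 + \left(12 + 35 \cdot 100\right) = -21 + \left(12 + 3500\right) = -21 + 3512 = 3491$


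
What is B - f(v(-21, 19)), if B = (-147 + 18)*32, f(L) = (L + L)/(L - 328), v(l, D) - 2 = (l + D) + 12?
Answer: -326106/79 ≈ -4127.9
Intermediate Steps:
v(l, D) = 14 + D + l (v(l, D) = 2 + ((l + D) + 12) = 2 + ((D + l) + 12) = 2 + (12 + D + l) = 14 + D + l)
f(L) = 2*L/(-328 + L) (f(L) = (2*L)/(-328 + L) = 2*L/(-328 + L))
B = -4128 (B = -129*32 = -4128)
B - f(v(-21, 19)) = -4128 - 2*(14 + 19 - 21)/(-328 + (14 + 19 - 21)) = -4128 - 2*12/(-328 + 12) = -4128 - 2*12/(-316) = -4128 - 2*12*(-1)/316 = -4128 - 1*(-6/79) = -4128 + 6/79 = -326106/79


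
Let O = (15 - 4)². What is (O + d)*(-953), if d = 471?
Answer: -564176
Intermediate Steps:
O = 121 (O = 11² = 121)
(O + d)*(-953) = (121 + 471)*(-953) = 592*(-953) = -564176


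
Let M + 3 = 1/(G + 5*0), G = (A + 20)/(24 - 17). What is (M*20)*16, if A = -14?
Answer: -1760/3 ≈ -586.67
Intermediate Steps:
G = 6/7 (G = (-14 + 20)/(24 - 17) = 6/7 ≈ 0.85714)
M = -11/6 (M = -3 + 1/(6/7 + 5*0) = -3 + 1/(6/7 + 0) = -3 + 1/(6/7) = -3 + 7/6 = -11/6 ≈ -1.8333)
(M*20)*16 = -11/6*20*16 = -110/3*16 = -1760/3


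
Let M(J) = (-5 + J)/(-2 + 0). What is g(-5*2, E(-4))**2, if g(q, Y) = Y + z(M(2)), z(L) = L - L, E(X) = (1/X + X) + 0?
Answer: 289/16 ≈ 18.063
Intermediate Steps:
E(X) = X + 1/X (E(X) = (X + 1/X) + 0 = X + 1/X)
M(J) = 5/2 - J/2 (M(J) = (-5 + J)/(-2) = (-5 + J)*(-1/2) = 5/2 - J/2)
z(L) = 0
g(q, Y) = Y (g(q, Y) = Y + 0 = Y)
g(-5*2, E(-4))**2 = (-4 + 1/(-4))**2 = (-4 - 1/4)**2 = (-17/4)**2 = 289/16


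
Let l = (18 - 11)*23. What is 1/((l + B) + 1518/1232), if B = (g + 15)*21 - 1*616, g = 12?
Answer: 56/6341 ≈ 0.0088314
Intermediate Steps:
l = 161 (l = 7*23 = 161)
B = -49 (B = (12 + 15)*21 - 1*616 = 27*21 - 616 = 567 - 616 = -49)
1/((l + B) + 1518/1232) = 1/((161 - 49) + 1518/1232) = 1/(112 + 1518*(1/1232)) = 1/(112 + 69/56) = 1/(6341/56) = 56/6341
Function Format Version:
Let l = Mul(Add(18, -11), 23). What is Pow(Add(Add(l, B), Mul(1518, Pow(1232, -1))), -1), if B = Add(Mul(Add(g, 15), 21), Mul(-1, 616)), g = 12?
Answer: Rational(56, 6341) ≈ 0.0088314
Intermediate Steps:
l = 161 (l = Mul(7, 23) = 161)
B = -49 (B = Add(Mul(Add(12, 15), 21), Mul(-1, 616)) = Add(Mul(27, 21), -616) = Add(567, -616) = -49)
Pow(Add(Add(l, B), Mul(1518, Pow(1232, -1))), -1) = Pow(Add(Add(161, -49), Mul(1518, Pow(1232, -1))), -1) = Pow(Add(112, Mul(1518, Rational(1, 1232))), -1) = Pow(Add(112, Rational(69, 56)), -1) = Pow(Rational(6341, 56), -1) = Rational(56, 6341)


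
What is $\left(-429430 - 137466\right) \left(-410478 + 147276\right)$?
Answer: $149208160992$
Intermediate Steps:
$\left(-429430 - 137466\right) \left(-410478 + 147276\right) = \left(-429430 + \left(-152911 + 15445\right)\right) \left(-263202\right) = \left(-429430 - 137466\right) \left(-263202\right) = \left(-566896\right) \left(-263202\right) = 149208160992$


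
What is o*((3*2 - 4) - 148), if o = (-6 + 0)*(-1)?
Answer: -876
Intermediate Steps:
o = 6 (o = -6*(-1) = 6)
o*((3*2 - 4) - 148) = 6*((3*2 - 4) - 148) = 6*((6 - 4) - 148) = 6*(2 - 148) = 6*(-146) = -876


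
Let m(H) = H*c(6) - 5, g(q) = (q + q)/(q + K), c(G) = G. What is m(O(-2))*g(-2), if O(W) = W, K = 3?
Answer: 68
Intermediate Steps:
g(q) = 2*q/(3 + q) (g(q) = (q + q)/(q + 3) = (2*q)/(3 + q) = 2*q/(3 + q))
m(H) = -5 + 6*H (m(H) = H*6 - 5 = 6*H - 5 = -5 + 6*H)
m(O(-2))*g(-2) = (-5 + 6*(-2))*(2*(-2)/(3 - 2)) = (-5 - 12)*(2*(-2)/1) = -34*(-2) = -17*(-4) = 68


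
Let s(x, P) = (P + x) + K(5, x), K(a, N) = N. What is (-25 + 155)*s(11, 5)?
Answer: 3510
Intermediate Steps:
s(x, P) = P + 2*x (s(x, P) = (P + x) + x = P + 2*x)
(-25 + 155)*s(11, 5) = (-25 + 155)*(5 + 2*11) = 130*(5 + 22) = 130*27 = 3510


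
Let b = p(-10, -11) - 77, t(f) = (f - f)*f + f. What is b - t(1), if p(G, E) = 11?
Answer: -67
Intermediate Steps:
t(f) = f (t(f) = 0*f + f = 0 + f = f)
b = -66 (b = 11 - 77 = -66)
b - t(1) = -66 - 1*1 = -66 - 1 = -67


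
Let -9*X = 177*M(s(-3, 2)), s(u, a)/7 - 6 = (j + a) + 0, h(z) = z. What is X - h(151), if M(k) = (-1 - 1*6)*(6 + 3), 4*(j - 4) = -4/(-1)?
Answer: 1088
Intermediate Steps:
j = 5 (j = 4 + (-4/(-1))/4 = 4 + (-4*(-1))/4 = 4 + (¼)*4 = 4 + 1 = 5)
s(u, a) = 77 + 7*a (s(u, a) = 42 + 7*((5 + a) + 0) = 42 + 7*(5 + a) = 42 + (35 + 7*a) = 77 + 7*a)
M(k) = -63 (M(k) = (-1 - 6)*9 = -7*9 = -63)
X = 1239 (X = -59*(-63)/3 = -⅑*(-11151) = 1239)
X - h(151) = 1239 - 1*151 = 1239 - 151 = 1088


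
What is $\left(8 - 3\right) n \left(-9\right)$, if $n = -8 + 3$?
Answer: $225$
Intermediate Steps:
$n = -5$
$\left(8 - 3\right) n \left(-9\right) = \left(8 - 3\right) \left(-5\right) \left(-9\right) = 5 \left(-5\right) \left(-9\right) = \left(-25\right) \left(-9\right) = 225$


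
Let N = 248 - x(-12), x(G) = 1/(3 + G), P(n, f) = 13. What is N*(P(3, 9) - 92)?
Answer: -176407/9 ≈ -19601.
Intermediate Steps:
N = 2233/9 (N = 248 - 1/(3 - 12) = 248 - 1/(-9) = 248 - 1*(-1/9) = 248 + 1/9 = 2233/9 ≈ 248.11)
N*(P(3, 9) - 92) = 2233*(13 - 92)/9 = (2233/9)*(-79) = -176407/9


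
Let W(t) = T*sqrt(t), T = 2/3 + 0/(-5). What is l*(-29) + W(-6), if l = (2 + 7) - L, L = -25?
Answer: -986 + 2*I*sqrt(6)/3 ≈ -986.0 + 1.633*I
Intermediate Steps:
T = 2/3 (T = 2*(1/3) + 0*(-1/5) = 2/3 + 0 = 2/3 ≈ 0.66667)
l = 34 (l = (2 + 7) - 1*(-25) = 9 + 25 = 34)
W(t) = 2*sqrt(t)/3
l*(-29) + W(-6) = 34*(-29) + 2*sqrt(-6)/3 = -986 + 2*(I*sqrt(6))/3 = -986 + 2*I*sqrt(6)/3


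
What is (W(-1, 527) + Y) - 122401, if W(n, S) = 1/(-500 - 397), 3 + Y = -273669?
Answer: -355277482/897 ≈ -3.9607e+5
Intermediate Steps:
Y = -273672 (Y = -3 - 273669 = -273672)
W(n, S) = -1/897 (W(n, S) = 1/(-897) = -1/897)
(W(-1, 527) + Y) - 122401 = (-1/897 - 273672) - 122401 = -245483785/897 - 122401 = -355277482/897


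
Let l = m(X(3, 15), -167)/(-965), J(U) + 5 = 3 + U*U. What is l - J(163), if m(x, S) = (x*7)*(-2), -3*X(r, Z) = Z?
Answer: -5127445/193 ≈ -26567.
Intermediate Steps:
X(r, Z) = -Z/3
m(x, S) = -14*x (m(x, S) = (7*x)*(-2) = -14*x)
J(U) = -2 + U**2 (J(U) = -5 + (3 + U*U) = -5 + (3 + U**2) = -2 + U**2)
l = -14/193 (l = -(-14)*15/3/(-965) = -14*(-5)*(-1/965) = 70*(-1/965) = -14/193 ≈ -0.072539)
l - J(163) = -14/193 - (-2 + 163**2) = -14/193 - (-2 + 26569) = -14/193 - 1*26567 = -14/193 - 26567 = -5127445/193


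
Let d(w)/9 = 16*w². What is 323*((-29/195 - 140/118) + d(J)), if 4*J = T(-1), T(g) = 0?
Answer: -4961603/11505 ≈ -431.26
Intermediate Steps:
J = 0 (J = (¼)*0 = 0)
d(w) = 144*w² (d(w) = 9*(16*w²) = 144*w²)
323*((-29/195 - 140/118) + d(J)) = 323*((-29/195 - 140/118) + 144*0²) = 323*((-29*1/195 - 140*1/118) + 144*0) = 323*((-29/195 - 70/59) + 0) = 323*(-15361/11505 + 0) = 323*(-15361/11505) = -4961603/11505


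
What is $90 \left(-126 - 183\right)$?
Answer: $-27810$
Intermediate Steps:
$90 \left(-126 - 183\right) = 90 \left(-309\right) = -27810$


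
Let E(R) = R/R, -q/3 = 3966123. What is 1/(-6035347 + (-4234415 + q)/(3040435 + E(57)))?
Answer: -760109/4587525606019 ≈ -1.6569e-7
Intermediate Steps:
q = -11898369 (q = -3*3966123 = -11898369)
E(R) = 1
1/(-6035347 + (-4234415 + q)/(3040435 + E(57))) = 1/(-6035347 + (-4234415 - 11898369)/(3040435 + 1)) = 1/(-6035347 - 16132784/3040436) = 1/(-6035347 - 16132784*1/3040436) = 1/(-6035347 - 4033196/760109) = 1/(-4587525606019/760109) = -760109/4587525606019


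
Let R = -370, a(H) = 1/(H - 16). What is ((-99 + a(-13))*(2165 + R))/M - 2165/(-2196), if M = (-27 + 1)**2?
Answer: -2819616095/10762596 ≈ -261.98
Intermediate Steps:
a(H) = 1/(-16 + H)
M = 676 (M = (-26)**2 = 676)
((-99 + a(-13))*(2165 + R))/M - 2165/(-2196) = ((-99 + 1/(-16 - 13))*(2165 - 370))/676 - 2165/(-2196) = ((-99 + 1/(-29))*1795)*(1/676) - 2165*(-1/2196) = ((-99 - 1/29)*1795)*(1/676) + 2165/2196 = -2872/29*1795*(1/676) + 2165/2196 = -5155240/29*1/676 + 2165/2196 = -1288810/4901 + 2165/2196 = -2819616095/10762596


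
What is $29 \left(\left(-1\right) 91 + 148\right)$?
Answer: $1653$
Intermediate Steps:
$29 \left(\left(-1\right) 91 + 148\right) = 29 \left(-91 + 148\right) = 29 \cdot 57 = 1653$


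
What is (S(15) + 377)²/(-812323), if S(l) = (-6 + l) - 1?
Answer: -148225/812323 ≈ -0.18247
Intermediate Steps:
S(l) = -7 + l
(S(15) + 377)²/(-812323) = ((-7 + 15) + 377)²/(-812323) = (8 + 377)²*(-1/812323) = 385²*(-1/812323) = 148225*(-1/812323) = -148225/812323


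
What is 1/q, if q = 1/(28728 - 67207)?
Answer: -38479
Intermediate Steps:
q = -1/38479 (q = 1/(-38479) = -1/38479 ≈ -2.5988e-5)
1/q = 1/(-1/38479) = -38479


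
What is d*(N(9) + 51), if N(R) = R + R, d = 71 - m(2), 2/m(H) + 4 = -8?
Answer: 9821/2 ≈ 4910.5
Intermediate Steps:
m(H) = -⅙ (m(H) = 2/(-4 - 8) = 2/(-12) = 2*(-1/12) = -⅙)
d = 427/6 (d = 71 - 1*(-⅙) = 71 + ⅙ = 427/6 ≈ 71.167)
N(R) = 2*R
d*(N(9) + 51) = 427*(2*9 + 51)/6 = 427*(18 + 51)/6 = (427/6)*69 = 9821/2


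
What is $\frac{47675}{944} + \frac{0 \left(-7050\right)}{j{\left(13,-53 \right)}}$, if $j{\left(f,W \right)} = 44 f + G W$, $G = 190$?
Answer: $\frac{47675}{944} \approx 50.503$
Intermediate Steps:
$j{\left(f,W \right)} = 44 f + 190 W$
$\frac{47675}{944} + \frac{0 \left(-7050\right)}{j{\left(13,-53 \right)}} = \frac{47675}{944} + \frac{0 \left(-7050\right)}{44 \cdot 13 + 190 \left(-53\right)} = 47675 \cdot \frac{1}{944} + \frac{0}{572 - 10070} = \frac{47675}{944} + \frac{0}{-9498} = \frac{47675}{944} + 0 \left(- \frac{1}{9498}\right) = \frac{47675}{944} + 0 = \frac{47675}{944}$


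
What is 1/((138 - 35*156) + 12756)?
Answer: 1/7434 ≈ 0.00013452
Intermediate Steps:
1/((138 - 35*156) + 12756) = 1/((138 - 5460) + 12756) = 1/(-5322 + 12756) = 1/7434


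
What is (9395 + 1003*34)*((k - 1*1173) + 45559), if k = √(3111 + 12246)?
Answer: 1930657842 + 43497*√15357 ≈ 1.9360e+9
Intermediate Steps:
k = √15357 ≈ 123.92
(9395 + 1003*34)*((k - 1*1173) + 45559) = (9395 + 1003*34)*((√15357 - 1*1173) + 45559) = (9395 + 34102)*((√15357 - 1173) + 45559) = 43497*((-1173 + √15357) + 45559) = 43497*(44386 + √15357) = 1930657842 + 43497*√15357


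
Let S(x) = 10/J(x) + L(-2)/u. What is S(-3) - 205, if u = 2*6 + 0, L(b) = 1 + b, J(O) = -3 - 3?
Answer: -827/4 ≈ -206.75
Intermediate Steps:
J(O) = -6
u = 12 (u = 12 + 0 = 12)
S(x) = -7/4 (S(x) = 10/(-6) + (1 - 2)/12 = 10*(-1/6) - 1*1/12 = -5/3 - 1/12 = -7/4)
S(-3) - 205 = -7/4 - 205 = -827/4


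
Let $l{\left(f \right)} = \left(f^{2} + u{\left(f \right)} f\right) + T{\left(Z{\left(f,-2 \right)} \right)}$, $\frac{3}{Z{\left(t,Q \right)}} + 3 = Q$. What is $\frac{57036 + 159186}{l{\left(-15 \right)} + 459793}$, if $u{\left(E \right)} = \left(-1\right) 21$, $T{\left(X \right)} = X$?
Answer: $\frac{540555}{1150831} \approx 0.46971$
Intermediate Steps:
$Z{\left(t,Q \right)} = \frac{3}{-3 + Q}$
$u{\left(E \right)} = -21$
$l{\left(f \right)} = - \frac{3}{5} + f^{2} - 21 f$ ($l{\left(f \right)} = \left(f^{2} - 21 f\right) + \frac{3}{-3 - 2} = \left(f^{2} - 21 f\right) + \frac{3}{-5} = \left(f^{2} - 21 f\right) + 3 \left(- \frac{1}{5}\right) = \left(f^{2} - 21 f\right) - \frac{3}{5} = - \frac{3}{5} + f^{2} - 21 f$)
$\frac{57036 + 159186}{l{\left(-15 \right)} + 459793} = \frac{57036 + 159186}{\left(- \frac{3}{5} + \left(-15\right)^{2} - -315\right) + 459793} = \frac{216222}{\left(- \frac{3}{5} + 225 + 315\right) + 459793} = \frac{216222}{\frac{2697}{5} + 459793} = \frac{216222}{\frac{2301662}{5}} = 216222 \cdot \frac{5}{2301662} = \frac{540555}{1150831}$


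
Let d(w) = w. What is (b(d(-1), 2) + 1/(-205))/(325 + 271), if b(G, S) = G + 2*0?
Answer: -103/61090 ≈ -0.0016860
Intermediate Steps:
b(G, S) = G (b(G, S) = G + 0 = G)
(b(d(-1), 2) + 1/(-205))/(325 + 271) = (-1 + 1/(-205))/(325 + 271) = (-1 - 1/205)/596 = -206/205*1/596 = -103/61090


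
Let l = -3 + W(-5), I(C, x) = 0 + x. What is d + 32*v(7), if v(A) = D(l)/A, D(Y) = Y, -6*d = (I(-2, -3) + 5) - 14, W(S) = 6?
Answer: 110/7 ≈ 15.714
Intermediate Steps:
I(C, x) = x
l = 3 (l = -3 + 6 = 3)
d = 2 (d = -((-3 + 5) - 14)/6 = -(2 - 14)/6 = -1/6*(-12) = 2)
v(A) = 3/A
d + 32*v(7) = 2 + 32*(3/7) = 2 + 96/7 = 110/7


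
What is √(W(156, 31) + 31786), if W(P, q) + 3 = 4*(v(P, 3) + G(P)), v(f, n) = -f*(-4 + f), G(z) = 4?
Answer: I*√63049 ≈ 251.1*I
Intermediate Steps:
v(f, n) = -f*(-4 + f)
W(P, q) = 13 + 4*P*(4 - P) (W(P, q) = -3 + 4*(P*(4 - P) + 4) = -3 + 4*(4 + P*(4 - P)) = -3 + (16 + 4*P*(4 - P)) = 13 + 4*P*(4 - P))
√(W(156, 31) + 31786) = √((13 - 4*156*(-4 + 156)) + 31786) = √((13 - 4*156*152) + 31786) = √((13 - 94848) + 31786) = √(-94835 + 31786) = √(-63049) = I*√63049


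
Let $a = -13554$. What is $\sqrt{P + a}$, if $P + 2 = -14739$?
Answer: $i \sqrt{28295} \approx 168.21 i$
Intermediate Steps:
$P = -14741$ ($P = -2 - 14739 = -14741$)
$\sqrt{P + a} = \sqrt{-14741 - 13554} = \sqrt{-28295} = i \sqrt{28295}$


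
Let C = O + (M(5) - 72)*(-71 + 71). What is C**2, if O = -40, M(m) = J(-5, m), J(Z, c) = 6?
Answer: 1600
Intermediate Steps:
M(m) = 6
C = -40 (C = -40 + (6 - 72)*(-71 + 71) = -40 - 66*0 = -40 + 0 = -40)
C**2 = (-40)**2 = 1600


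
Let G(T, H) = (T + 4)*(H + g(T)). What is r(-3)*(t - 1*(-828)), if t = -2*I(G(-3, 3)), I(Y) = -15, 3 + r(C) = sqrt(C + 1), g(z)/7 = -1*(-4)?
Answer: -2574 + 858*I*sqrt(2) ≈ -2574.0 + 1213.4*I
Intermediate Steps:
g(z) = 28 (g(z) = 7*(-1*(-4)) = 7*4 = 28)
r(C) = -3 + sqrt(1 + C) (r(C) = -3 + sqrt(C + 1) = -3 + sqrt(1 + C))
G(T, H) = (4 + T)*(28 + H) (G(T, H) = (T + 4)*(H + 28) = (4 + T)*(28 + H))
t = 30 (t = -2*(-15) = 30)
r(-3)*(t - 1*(-828)) = (-3 + sqrt(1 - 3))*(30 - 1*(-828)) = (-3 + sqrt(-2))*(30 + 828) = (-3 + I*sqrt(2))*858 = -2574 + 858*I*sqrt(2)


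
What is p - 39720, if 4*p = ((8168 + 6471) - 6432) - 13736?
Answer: -164409/4 ≈ -41102.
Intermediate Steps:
p = -5529/4 (p = (((8168 + 6471) - 6432) - 13736)/4 = ((14639 - 6432) - 13736)/4 = (8207 - 13736)/4 = (¼)*(-5529) = -5529/4 ≈ -1382.3)
p - 39720 = -5529/4 - 39720 = -164409/4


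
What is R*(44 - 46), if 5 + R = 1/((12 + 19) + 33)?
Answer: 319/32 ≈ 9.9688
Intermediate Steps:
R = -319/64 (R = -5 + 1/((12 + 19) + 33) = -5 + 1/(31 + 33) = -5 + 1/64 = -319/64 ≈ -4.9844)
R*(44 - 46) = -319*(44 - 46)/64 = -319/64*(-2) = 319/32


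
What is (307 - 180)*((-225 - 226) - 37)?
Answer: -61976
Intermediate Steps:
(307 - 180)*((-225 - 226) - 37) = 127*(-451 - 37) = 127*(-488) = -61976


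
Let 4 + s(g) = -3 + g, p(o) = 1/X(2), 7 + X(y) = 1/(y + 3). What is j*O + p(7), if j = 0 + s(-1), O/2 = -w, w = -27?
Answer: -14693/34 ≈ -432.15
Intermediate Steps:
X(y) = -7 + 1/(3 + y) (X(y) = -7 + 1/(y + 3) = -7 + 1/(3 + y))
p(o) = -5/34 (p(o) = 1/((-20 - 7*2)/(3 + 2)) = 1/((-20 - 14)/5) = 1/((1/5)*(-34)) = 1/(-34/5) = -5/34)
s(g) = -7 + g (s(g) = -4 + (-3 + g) = -7 + g)
O = 54 (O = 2*(-1*(-27)) = 2*27 = 54)
j = -8 (j = 0 + (-7 - 1) = 0 - 8 = -8)
j*O + p(7) = -8*54 - 5/34 = -432 - 5/34 = -14693/34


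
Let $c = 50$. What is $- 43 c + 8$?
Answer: $-2142$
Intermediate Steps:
$- 43 c + 8 = \left(-43\right) 50 + 8 = -2150 + 8 = -2142$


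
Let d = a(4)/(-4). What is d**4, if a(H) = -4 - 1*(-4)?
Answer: 0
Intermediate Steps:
a(H) = 0 (a(H) = -4 + 4 = 0)
d = 0 (d = 0/(-4) = 0*(-1/4) = 0)
d**4 = 0**4 = 0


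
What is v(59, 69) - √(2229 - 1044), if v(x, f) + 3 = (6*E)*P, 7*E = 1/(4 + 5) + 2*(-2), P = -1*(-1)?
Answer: -19/3 - √1185 ≈ -40.757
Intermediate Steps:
P = 1
E = -5/9 (E = (1/(4 + 5) + 2*(-2))/7 = (1/9 - 4)/7 = (⅑ - 4)/7 = (⅐)*(-35/9) = -5/9 ≈ -0.55556)
v(x, f) = -19/3 (v(x, f) = -3 + (6*(-5/9))*1 = -3 - 10/3*1 = -3 - 10/3 = -19/3)
v(59, 69) - √(2229 - 1044) = -19/3 - √(2229 - 1044) = -19/3 - √1185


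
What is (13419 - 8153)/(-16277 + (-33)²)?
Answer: -2633/7594 ≈ -0.34672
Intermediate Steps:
(13419 - 8153)/(-16277 + (-33)²) = 5266/(-16277 + 1089) = 5266/(-15188) = 5266*(-1/15188) = -2633/7594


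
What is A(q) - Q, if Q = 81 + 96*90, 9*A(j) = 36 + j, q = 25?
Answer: -78428/9 ≈ -8714.2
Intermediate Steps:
A(j) = 4 + j/9 (A(j) = (36 + j)/9 = 4 + j/9)
Q = 8721 (Q = 81 + 8640 = 8721)
A(q) - Q = (4 + (1/9)*25) - 1*8721 = (4 + 25/9) - 8721 = 61/9 - 8721 = -78428/9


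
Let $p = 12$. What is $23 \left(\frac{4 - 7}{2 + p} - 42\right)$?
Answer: $- \frac{13593}{14} \approx -970.93$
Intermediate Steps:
$23 \left(\frac{4 - 7}{2 + p} - 42\right) = 23 \left(\frac{4 - 7}{2 + 12} - 42\right) = 23 \left(- \frac{3}{14} - 42\right) = 23 \left(- \frac{591}{14}\right) = - \frac{13593}{14}$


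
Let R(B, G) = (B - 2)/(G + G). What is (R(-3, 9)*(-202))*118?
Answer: 59590/9 ≈ 6621.1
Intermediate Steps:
R(B, G) = (-2 + B)/(2*G) (R(B, G) = (-2 + B)/((2*G)) = (-2 + B)*(1/(2*G)) = (-2 + B)/(2*G))
(R(-3, 9)*(-202))*118 = (((½)*(-2 - 3)/9)*(-202))*118 = (((½)*(⅑)*(-5))*(-202))*118 = -5/18*(-202)*118 = (505/9)*118 = 59590/9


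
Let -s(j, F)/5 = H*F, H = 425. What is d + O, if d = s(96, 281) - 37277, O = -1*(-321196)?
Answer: -313206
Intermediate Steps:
s(j, F) = -2125*F
O = 321196
d = -634402 (d = -2125*281 - 37277 = -597125 - 37277 = -634402)
d + O = -634402 + 321196 = -313206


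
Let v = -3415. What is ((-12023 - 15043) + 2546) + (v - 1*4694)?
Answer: -32629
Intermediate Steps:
((-12023 - 15043) + 2546) + (v - 1*4694) = ((-12023 - 15043) + 2546) + (-3415 - 1*4694) = (-27066 + 2546) + (-3415 - 4694) = -24520 - 8109 = -32629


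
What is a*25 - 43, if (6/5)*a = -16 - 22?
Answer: -2504/3 ≈ -834.67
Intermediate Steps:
a = -95/3 (a = 5*(-16 - 22)/6 = (5/6)*(-38) = -95/3 ≈ -31.667)
a*25 - 43 = -95/3*25 - 43 = -2375/3 - 43 = -2504/3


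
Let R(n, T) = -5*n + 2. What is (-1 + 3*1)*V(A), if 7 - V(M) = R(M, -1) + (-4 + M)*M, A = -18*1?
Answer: -962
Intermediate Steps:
R(n, T) = 2 - 5*n
A = -18
V(M) = 5 + 5*M - M*(-4 + M) (V(M) = 7 - ((2 - 5*M) + (-4 + M)*M) = 7 - ((2 - 5*M) + M*(-4 + M)) = 7 - (2 - 5*M + M*(-4 + M)) = 7 + (-2 + 5*M - M*(-4 + M)) = 5 + 5*M - M*(-4 + M))
(-1 + 3*1)*V(A) = (-1 + 3*1)*(5 - 1*(-18)² + 9*(-18)) = (-1 + 3)*(5 - 1*324 - 162) = 2*(5 - 324 - 162) = 2*(-481) = -962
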